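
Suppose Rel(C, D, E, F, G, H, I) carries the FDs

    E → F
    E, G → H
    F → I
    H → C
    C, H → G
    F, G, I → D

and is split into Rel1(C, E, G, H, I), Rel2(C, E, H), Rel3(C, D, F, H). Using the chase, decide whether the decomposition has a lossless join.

Chase test. Columns are C, D, E, F, G, H, I; row i has aⱼ where attribute j ∈ Reli, else bᵢⱼ.
Initial tableau (one row per fragment):
  row 1: a1 b12 a3 b14 a5 a6 a7
  row 2: a1 b22 a3 b24 b25 a6 b27
  row 3: a1 a2 b33 a4 b35 a6 b37
Rows 1 and 2 agree on E; apply E→F and equate their F entries.
Rows 1 and 2 agree on F; apply F→I and equate their I entries.
Rows 1 and 2 agree on C, H; apply C, H→G and equate their G entries.
Rows 1 and 3 agree on C, H; apply C, H→G and equate their G entries.
Rows 1 and 2 agree on F, G, I; apply F, G, I→D and equate their D entries.
No row becomes fully distinguished — the join is lossy.

No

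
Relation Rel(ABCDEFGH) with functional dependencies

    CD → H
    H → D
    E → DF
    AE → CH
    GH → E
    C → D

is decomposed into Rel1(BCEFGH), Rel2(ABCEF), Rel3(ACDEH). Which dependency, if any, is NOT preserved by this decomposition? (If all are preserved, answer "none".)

none

CD → H lies within Rel3.
H → D lies within Rel3.
E → DF: restricted closure across fragments reaches DF.
AE → CH lies within Rel3.
GH → E lies within Rel1.
C → D lies within Rel3.
Every dependency is enforceable on the fragments, so the decomposition is dependency-preserving.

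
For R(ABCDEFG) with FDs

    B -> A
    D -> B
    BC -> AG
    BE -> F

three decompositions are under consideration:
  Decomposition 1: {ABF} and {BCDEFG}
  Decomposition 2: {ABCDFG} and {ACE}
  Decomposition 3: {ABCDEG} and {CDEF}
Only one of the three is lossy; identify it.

Decomposition 2

Decomposition 1: common = {BF}, closure = {ABF} → lossless.
Decomposition 2: common = {AC}, closure = {AC} → lossy.
Decomposition 3: common = {CDE}, closure = {ABCDEFG} → lossless.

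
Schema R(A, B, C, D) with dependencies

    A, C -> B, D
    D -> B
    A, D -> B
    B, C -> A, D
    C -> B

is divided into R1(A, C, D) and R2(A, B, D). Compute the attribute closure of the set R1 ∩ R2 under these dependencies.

A, B, D

R1 ∩ R2 = {A, D}.
D → B applies, adding B
Closure: {A, B, D}.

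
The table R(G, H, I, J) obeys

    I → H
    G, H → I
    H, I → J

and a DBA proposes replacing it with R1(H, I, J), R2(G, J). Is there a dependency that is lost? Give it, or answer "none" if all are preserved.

Check G, H → I: no single fragment contains all of {G, H, I}, and the restricted closure of {G, H} across the fragments never reaches {I}.
I → H is preserved.
H, I → J is preserved.

G, H → I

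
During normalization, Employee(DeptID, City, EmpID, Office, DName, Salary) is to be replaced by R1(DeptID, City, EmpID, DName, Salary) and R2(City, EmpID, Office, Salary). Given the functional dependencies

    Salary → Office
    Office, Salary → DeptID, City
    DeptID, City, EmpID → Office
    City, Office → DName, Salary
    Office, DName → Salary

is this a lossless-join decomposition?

Common attributes: R1 ∩ R2 = {City, EmpID, Salary}.
Closure of {City, EmpID, Salary}: Salary → Office applies, adding Office; Office, Salary → DeptID, City applies, adding DeptID; City, Office → DName, Salary applies, adding DName. So (City, EmpID, Salary)⁺ = {DeptID, City, EmpID, Office, DName, Salary}.
This closure contains every attribute of R1, so R1 ∩ R2 → R1. The join is lossless.

Yes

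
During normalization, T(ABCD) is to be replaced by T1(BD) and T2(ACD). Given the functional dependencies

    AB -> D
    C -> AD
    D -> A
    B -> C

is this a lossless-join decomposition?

Common attributes: T1 ∩ T2 = {D}.
Closure of {D}: D → A applies, adding A. So (D)⁺ = {AD}.
The closure contains neither all of T1 = {BD} nor all of T2 = {ACD}, so the common attributes are not a superkey of either fragment. The join is lossy.

No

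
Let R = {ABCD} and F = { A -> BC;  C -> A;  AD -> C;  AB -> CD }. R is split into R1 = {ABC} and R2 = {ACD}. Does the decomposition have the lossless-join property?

Common attributes: R1 ∩ R2 = {AC}.
Closure of {AC}: A → BC applies, adding B; AB → CD applies, adding D. So (AC)⁺ = {ABCD}.
This closure contains every attribute of R1, so R1 ∩ R2 → R1. The join is lossless.

Yes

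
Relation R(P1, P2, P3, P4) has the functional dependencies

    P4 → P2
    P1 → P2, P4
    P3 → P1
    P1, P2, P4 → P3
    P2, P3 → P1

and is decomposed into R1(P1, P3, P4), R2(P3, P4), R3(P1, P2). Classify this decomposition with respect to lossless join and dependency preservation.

Lossless test (chase): Rows 1 and 2 agree on P4; apply P4→P2 and equate their P2 entries. Rows 1 and 3 agree on P1; apply P1→P2, P4 and equate their P2, P4 entries. Rows 1 and 2 agree on P3; apply P3→P1 and equate their P1 entries. Rows 1 and 3 agree on P1, P2, P4; apply P1, P2, P4→P3 and equate their P3 entries. Row 1 is now all distinguished symbols — the join is lossless.
Dependency preservation: the restricted closure of {P4} across the fragments never reaches {P2}, so P4 → P2 cannot be enforced without a join — not preserved.

lossless but not dependency-preserving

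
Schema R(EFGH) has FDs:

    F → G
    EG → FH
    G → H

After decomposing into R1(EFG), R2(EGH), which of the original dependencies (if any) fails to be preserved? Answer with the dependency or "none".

F → G lies within R1.
EG → FH: restricted closure across fragments reaches FH.
G → H lies within R2.
Every dependency is enforceable on the fragments, so the decomposition is dependency-preserving.

none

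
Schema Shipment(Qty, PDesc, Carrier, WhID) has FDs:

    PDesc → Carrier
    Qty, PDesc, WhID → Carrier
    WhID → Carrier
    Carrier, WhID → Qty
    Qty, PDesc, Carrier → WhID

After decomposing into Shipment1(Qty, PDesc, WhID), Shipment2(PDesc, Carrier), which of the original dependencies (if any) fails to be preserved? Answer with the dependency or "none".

WhID → Carrier

Check WhID → Carrier: no single fragment contains all of {Carrier, WhID}, and the restricted closure of {WhID} across the fragments never reaches {Carrier}.
PDesc → Carrier is preserved.
Qty, PDesc, WhID → Carrier is preserved.
Carrier, WhID → Qty is preserved.
Qty, PDesc, Carrier → WhID is preserved.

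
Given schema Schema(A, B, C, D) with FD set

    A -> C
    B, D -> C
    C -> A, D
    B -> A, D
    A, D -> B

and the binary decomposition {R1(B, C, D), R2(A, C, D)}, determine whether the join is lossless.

Common attributes: R1 ∩ R2 = {C, D}.
Closure of {C, D}: C → A, D applies, adding A; A, D → B applies, adding B. So (C, D)⁺ = {A, B, C, D}.
This closure contains every attribute of R1, so R1 ∩ R2 → R1. The join is lossless.

Yes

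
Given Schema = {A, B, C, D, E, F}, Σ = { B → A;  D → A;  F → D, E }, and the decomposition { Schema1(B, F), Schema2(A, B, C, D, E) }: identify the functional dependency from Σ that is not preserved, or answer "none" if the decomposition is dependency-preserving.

Check F → D, E: no single fragment contains all of {D, E, F}, and the restricted closure of {F} across the fragments never reaches {D, E}.
B → A is preserved.
D → A is preserved.

F → D, E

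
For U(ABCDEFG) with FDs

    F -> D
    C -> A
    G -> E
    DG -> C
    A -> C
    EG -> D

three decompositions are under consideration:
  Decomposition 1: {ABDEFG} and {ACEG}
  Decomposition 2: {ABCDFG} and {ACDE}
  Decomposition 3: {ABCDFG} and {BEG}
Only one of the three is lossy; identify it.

Decomposition 1: common = {AEG}, closure = {ACDEG} → lossless.
Decomposition 2: common = {ACD}, closure = {ACD} → lossy.
Decomposition 3: common = {BG}, closure = {ABCDEG} → lossless.

Decomposition 2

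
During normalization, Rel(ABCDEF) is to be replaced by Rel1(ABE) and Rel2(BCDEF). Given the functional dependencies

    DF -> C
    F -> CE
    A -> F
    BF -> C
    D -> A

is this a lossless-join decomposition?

No

Common attributes: Rel1 ∩ Rel2 = {BE}.
No dependency enlarges {BE}, so (BE)⁺ = {BE}.
The closure contains neither all of Rel1 = {ABE} nor all of Rel2 = {BCDEF}, so the common attributes are not a superkey of either fragment. The join is lossy.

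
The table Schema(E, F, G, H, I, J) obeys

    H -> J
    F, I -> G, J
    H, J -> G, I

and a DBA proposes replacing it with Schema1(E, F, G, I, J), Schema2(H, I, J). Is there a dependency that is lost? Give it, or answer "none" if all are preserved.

Check H, J → G, I: no single fragment contains all of {G, H, I, J}, and the restricted closure of {H, J} across the fragments never reaches {G, I}.
H → J is preserved.
F, I → G, J is preserved.

H, J -> G, I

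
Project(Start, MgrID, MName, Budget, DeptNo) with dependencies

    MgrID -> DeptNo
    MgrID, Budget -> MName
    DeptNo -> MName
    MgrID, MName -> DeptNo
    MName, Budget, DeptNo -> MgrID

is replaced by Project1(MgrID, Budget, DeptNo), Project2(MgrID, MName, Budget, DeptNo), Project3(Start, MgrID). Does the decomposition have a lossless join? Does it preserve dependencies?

lossy but dependency-preserving

Lossless test (chase): Rows 1 and 3 agree on MgrID; apply MgrID→DeptNo and equate their DeptNo entries. Rows 1 and 2 agree on MgrID, Budget; apply MgrID, Budget→MName and equate their MName entries. Rows 1 and 3 agree on DeptNo; apply DeptNo→MName and equate their MName entries. No row becomes fully distinguished — the join is lossy.
Dependency preservation: every FD's attributes lie within a single fragment, so each can be enforced locally — preserved.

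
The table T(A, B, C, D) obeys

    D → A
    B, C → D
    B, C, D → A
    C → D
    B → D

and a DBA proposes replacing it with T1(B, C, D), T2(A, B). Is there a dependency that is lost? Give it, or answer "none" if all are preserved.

Check D → A: no single fragment contains all of {A, D}, and the restricted closure of {D} across the fragments never reaches {A}.
B, C → D is preserved.
B, C, D → A is preserved.
C → D is preserved.
B → D is preserved.

D → A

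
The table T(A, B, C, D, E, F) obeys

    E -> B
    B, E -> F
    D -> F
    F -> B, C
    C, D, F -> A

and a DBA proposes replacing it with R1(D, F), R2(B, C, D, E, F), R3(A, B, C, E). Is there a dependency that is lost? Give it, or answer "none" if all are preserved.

Check C, D, F → A: no single fragment contains all of {A, C, D, F}, and the restricted closure of {C, D, F} across the fragments never reaches {A}.
E → B is preserved.
B, E → F is preserved.
D → F is preserved.
F → B, C is preserved.

C, D, F -> A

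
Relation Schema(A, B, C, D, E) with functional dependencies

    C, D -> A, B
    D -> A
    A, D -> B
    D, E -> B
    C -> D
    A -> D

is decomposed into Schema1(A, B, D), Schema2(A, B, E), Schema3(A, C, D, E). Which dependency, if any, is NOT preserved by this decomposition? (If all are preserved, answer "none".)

C, D → A, B: restricted closure across fragments reaches A, B.
D → A lies within Schema1.
A, D → B lies within Schema1.
D, E → B: restricted closure across fragments reaches B.
C → D lies within Schema3.
A → D lies within Schema1.
Every dependency is enforceable on the fragments, so the decomposition is dependency-preserving.

none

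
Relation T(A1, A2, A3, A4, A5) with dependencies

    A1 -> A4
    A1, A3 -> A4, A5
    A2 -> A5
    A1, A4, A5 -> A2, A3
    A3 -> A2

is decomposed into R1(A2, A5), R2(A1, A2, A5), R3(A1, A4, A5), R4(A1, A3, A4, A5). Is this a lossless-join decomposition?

Yes

Chase test. Columns are A1, A2, A3, A4, A5; row i has aⱼ where attribute j ∈ Ri, else bᵢⱼ.
Initial tableau (one row per fragment):
  row 1: b11 a2 b13 b14 a5
  row 2: a1 a2 b23 b24 a5
  row 3: a1 b32 b33 a4 a5
  row 4: a1 b42 a3 a4 a5
Rows 2 and 3 agree on A1; apply A1→A4 and equate their A4 entries.
Rows 2 and 3 agree on A1, A4, A5; apply A1, A4, A5→A2, A3 and equate their A2, A3 entries.
Rows 2 and 4 agree on A1, A4, A5; apply A1, A4, A5→A2, A3 and equate their A2, A3 entries.
Row 2 is now all distinguished symbols — the join is lossless.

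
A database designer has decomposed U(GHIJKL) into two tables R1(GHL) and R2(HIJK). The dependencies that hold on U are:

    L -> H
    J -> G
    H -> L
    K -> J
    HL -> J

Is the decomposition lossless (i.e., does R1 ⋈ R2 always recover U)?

Common attributes: R1 ∩ R2 = {H}.
Closure of {H}: H → L applies, adding L; HL → J applies, adding J; J → G applies, adding G. So (H)⁺ = {GHJL}.
This closure contains every attribute of R1, so R1 ∩ R2 → R1. The join is lossless.

Yes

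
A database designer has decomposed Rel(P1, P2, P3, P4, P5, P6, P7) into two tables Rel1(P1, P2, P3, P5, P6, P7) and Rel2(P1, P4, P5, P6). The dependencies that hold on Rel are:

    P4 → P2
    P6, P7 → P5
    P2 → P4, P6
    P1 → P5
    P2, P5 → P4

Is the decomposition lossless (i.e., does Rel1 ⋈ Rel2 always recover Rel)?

Common attributes: Rel1 ∩ Rel2 = {P1, P5, P6}.
No dependency enlarges {P1, P5, P6}, so (P1, P5, P6)⁺ = {P1, P5, P6}.
The closure contains neither all of Rel1 = {P1, P2, P3, P5, P6, P7} nor all of Rel2 = {P1, P4, P5, P6}, so the common attributes are not a superkey of either fragment. The join is lossy.

No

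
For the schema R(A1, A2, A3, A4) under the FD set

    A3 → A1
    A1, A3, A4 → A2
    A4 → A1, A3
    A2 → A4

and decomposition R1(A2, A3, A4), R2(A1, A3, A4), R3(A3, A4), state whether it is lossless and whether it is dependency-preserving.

lossless and dependency-preserving

Lossless test (chase): Rows 1 and 2 agree on A3; apply A3→A1 and equate their A1 entries. Rows 1 and 3 agree on A3; apply A3→A1 and equate their A1 entries. Rows 1 and 2 agree on A1, A3, A4; apply A1, A3, A4→A2 and equate their A2 entries. Rows 1 and 3 agree on A1, A3, A4; apply A1, A3, A4→A2 and equate their A2 entries. Row 1 is now all distinguished symbols — the join is lossless.
Dependency preservation: A1, A3, A4 → A2 is not contained in any single fragment, but the restricted closure of its left-hand side across the fragments still reaches the right-hand side; the remaining FDs each lie inside some fragment. All dependencies are preserved.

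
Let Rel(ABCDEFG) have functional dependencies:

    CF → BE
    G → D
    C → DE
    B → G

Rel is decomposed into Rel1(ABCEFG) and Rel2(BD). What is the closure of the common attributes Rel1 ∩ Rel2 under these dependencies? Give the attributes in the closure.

Rel1 ∩ Rel2 = {B}.
B → G applies, adding G
G → D applies, adding D
Closure: {BDG}.

BDG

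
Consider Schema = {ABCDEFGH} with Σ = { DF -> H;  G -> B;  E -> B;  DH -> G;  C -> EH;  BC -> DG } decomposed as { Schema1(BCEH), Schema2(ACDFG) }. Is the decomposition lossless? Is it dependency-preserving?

Lossless test: (C)⁺ = {BCDEGH}, which contains all of one fragment — lossless.
Dependency preservation: the restricted closure of {DF} across the fragments never reaches {H}, so DF → H cannot be enforced without a join — not preserved.

lossless but not dependency-preserving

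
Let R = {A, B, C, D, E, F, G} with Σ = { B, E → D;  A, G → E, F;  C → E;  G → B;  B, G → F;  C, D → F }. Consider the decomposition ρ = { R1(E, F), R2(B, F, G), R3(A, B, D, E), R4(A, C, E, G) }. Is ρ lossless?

Yes

Chase test. Columns are A, B, C, D, E, F, G; row i has aⱼ where attribute j ∈ Ri, else bᵢⱼ.
Initial tableau (one row per fragment):
  row 1: b11 b12 b13 b14 a5 a6 b17
  row 2: b21 a2 b23 b24 b25 a6 a7
  row 3: a1 a2 b33 a4 a5 b36 b37
  row 4: a1 b42 a3 b44 a5 b46 a7
Rows 2 and 4 agree on G; apply G→B and equate their B entries.
Rows 2 and 4 agree on B, G; apply B, G→F and equate their F entries.
Rows 3 and 4 agree on B, E; apply B, E→D and equate their D entries.
Row 4 is now all distinguished symbols — the join is lossless.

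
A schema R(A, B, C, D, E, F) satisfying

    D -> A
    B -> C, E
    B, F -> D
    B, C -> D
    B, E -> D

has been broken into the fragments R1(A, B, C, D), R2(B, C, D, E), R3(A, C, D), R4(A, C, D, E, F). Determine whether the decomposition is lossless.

Chase test. Columns are A, B, C, D, E, F; row i has aⱼ where attribute j ∈ Ri, else bᵢⱼ.
Initial tableau (one row per fragment):
  row 1: a1 a2 a3 a4 b15 b16
  row 2: b21 a2 a3 a4 a5 b26
  row 3: a1 b32 a3 a4 b35 b36
  row 4: a1 b42 a3 a4 a5 a6
Rows 1 and 2 agree on D; apply D→A and equate their A entries.
Rows 1 and 2 agree on B; apply B→C, E and equate their C, E entries.
No row becomes fully distinguished — the join is lossy.

No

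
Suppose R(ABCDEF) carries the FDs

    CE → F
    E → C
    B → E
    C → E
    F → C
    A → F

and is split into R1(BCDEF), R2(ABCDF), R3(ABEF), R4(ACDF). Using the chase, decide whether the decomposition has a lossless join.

Yes

Chase test. Columns are ABCDEF; row i has aⱼ where attribute j ∈ Ri, else bᵢⱼ.
Initial tableau (one row per fragment):
  row 1: b11 a2 a3 a4 a5 a6
  row 2: a1 a2 a3 a4 b25 a6
  row 3: a1 a2 b33 b34 a5 a6
  row 4: a1 b42 a3 a4 b45 a6
Rows 1 and 3 agree on E; apply E→C and equate their C entries.
Rows 1 and 2 agree on B; apply B→E and equate their E entries.
Rows 1 and 4 agree on C; apply C→E and equate their E entries.
Row 2 is now all distinguished symbols — the join is lossless.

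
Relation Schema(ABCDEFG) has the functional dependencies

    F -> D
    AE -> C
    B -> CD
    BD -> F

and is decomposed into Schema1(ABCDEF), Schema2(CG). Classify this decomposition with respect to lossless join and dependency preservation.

lossy but dependency-preserving

Lossless test: (C)⁺ = {C}, which is a superkey of neither fragment — lossy.
Dependency preservation: every FD's attributes lie within a single fragment, so each can be enforced locally — preserved.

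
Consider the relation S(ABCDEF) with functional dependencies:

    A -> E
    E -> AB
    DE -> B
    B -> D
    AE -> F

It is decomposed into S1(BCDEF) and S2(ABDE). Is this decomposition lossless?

Common attributes: S1 ∩ S2 = {BDE}.
Closure of {BDE}: E → AB applies, adding A; AE → F applies, adding F. So (BDE)⁺ = {ABDEF}.
This closure contains every attribute of S2, so S1 ∩ S2 → S2. The join is lossless.

Yes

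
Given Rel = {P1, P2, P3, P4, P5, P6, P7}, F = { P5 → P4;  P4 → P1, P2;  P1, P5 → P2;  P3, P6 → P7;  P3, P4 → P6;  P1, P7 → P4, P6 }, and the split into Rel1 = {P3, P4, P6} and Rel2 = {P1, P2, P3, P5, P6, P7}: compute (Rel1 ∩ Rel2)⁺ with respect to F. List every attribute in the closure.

Rel1 ∩ Rel2 = {P3, P6}.
P3, P6 → P7 applies, adding P7
Closure: {P3, P6, P7}.

P3, P6, P7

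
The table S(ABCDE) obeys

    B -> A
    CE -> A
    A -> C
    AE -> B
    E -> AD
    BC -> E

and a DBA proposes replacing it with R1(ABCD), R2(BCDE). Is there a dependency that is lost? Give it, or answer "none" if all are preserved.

B → A lies within R1.
CE → A: restricted closure across fragments reaches A.
A → C lies within R1.
AE → B: restricted closure across fragments reaches B.
E → AD: restricted closure across fragments reaches AD.
BC → E lies within R2.
Every dependency is enforceable on the fragments, so the decomposition is dependency-preserving.

none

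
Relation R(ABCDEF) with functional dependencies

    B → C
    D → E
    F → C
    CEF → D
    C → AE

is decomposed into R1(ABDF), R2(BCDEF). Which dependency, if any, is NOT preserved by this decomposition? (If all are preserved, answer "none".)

C → AE

Check C → AE: no single fragment contains all of {ACE}, and the restricted closure of {C} across the fragments never reaches {AE}.
B → C is preserved.
D → E is preserved.
F → C is preserved.
CEF → D is preserved.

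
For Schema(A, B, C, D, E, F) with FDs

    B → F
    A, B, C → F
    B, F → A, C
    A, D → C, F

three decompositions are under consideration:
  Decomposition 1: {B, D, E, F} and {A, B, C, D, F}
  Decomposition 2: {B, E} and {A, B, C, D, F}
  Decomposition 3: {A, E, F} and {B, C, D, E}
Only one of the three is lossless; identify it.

Decomposition 1: common = {B, D, F}, closure = {A, B, C, D, F} → lossless.
Decomposition 2: common = {B}, closure = {A, B, C, F} → lossy.
Decomposition 3: common = {E}, closure = {E} → lossy.

Decomposition 1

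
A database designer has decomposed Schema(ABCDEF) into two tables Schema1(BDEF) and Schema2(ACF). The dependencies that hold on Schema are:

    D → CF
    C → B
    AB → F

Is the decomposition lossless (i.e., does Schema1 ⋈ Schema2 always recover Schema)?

No

Common attributes: Schema1 ∩ Schema2 = {F}.
No dependency enlarges {F}, so (F)⁺ = {F}.
The closure contains neither all of Schema1 = {BDEF} nor all of Schema2 = {ACF}, so the common attributes are not a superkey of either fragment. The join is lossy.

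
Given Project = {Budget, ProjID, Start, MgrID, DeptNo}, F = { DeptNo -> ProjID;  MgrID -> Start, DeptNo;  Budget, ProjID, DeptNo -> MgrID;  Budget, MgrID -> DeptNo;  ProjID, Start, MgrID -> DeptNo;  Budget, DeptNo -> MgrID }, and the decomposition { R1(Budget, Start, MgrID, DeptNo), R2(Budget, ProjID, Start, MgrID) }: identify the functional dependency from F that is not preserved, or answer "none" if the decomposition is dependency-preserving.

DeptNo -> ProjID

Check DeptNo → ProjID: no single fragment contains all of {ProjID, DeptNo}, and the restricted closure of {DeptNo} across the fragments never reaches {ProjID}.
MgrID → Start, DeptNo is preserved.
Budget, ProjID, DeptNo → MgrID is preserved.
Budget, MgrID → DeptNo is preserved.
ProjID, Start, MgrID → DeptNo is preserved.
Budget, DeptNo → MgrID is preserved.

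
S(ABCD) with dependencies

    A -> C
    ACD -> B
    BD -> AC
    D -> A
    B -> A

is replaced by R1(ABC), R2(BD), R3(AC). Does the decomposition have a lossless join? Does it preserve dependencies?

lossless and dependency-preserving

Lossless test (chase): Rows 1 and 2 agree on B; apply B→A and equate their A entries. Rows 1 and 2 agree on A; apply A→C and equate their C entries. Row 2 is now all distinguished symbols — the join is lossless.
Dependency preservation: ACD → B; BD → AC; D → A are not contained in any single fragment, but the restricted closure of each left-hand side across the fragments still reaches the right-hand side; the remaining FDs each lie inside some fragment. All dependencies are preserved.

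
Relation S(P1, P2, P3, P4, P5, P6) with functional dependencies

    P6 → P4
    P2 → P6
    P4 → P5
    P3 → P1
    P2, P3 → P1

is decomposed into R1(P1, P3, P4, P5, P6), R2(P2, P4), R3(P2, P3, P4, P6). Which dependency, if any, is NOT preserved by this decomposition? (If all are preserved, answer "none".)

P6 → P4 lies within R1.
P2 → P6 lies within R3.
P4 → P5 lies within R1.
P3 → P1 lies within R1.
P2, P3 → P1: restricted closure across fragments reaches P1.
Every dependency is enforceable on the fragments, so the decomposition is dependency-preserving.

none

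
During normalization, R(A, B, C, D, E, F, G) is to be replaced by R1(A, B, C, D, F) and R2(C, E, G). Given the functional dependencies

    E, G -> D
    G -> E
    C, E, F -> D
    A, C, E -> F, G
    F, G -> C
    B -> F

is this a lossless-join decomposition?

Common attributes: R1 ∩ R2 = {C}.
No dependency enlarges {C}, so (C)⁺ = {C}.
The closure contains neither all of R1 = {A, B, C, D, F} nor all of R2 = {C, E, G}, so the common attributes are not a superkey of either fragment. The join is lossy.

No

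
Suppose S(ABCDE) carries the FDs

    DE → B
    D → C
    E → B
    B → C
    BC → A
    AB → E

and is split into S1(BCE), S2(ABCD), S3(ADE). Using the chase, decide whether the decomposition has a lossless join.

Chase test. Columns are ABCDE; row i has aⱼ where attribute j ∈ Si, else bᵢⱼ.
Initial tableau (one row per fragment):
  row 1: b11 a2 a3 b14 a5
  row 2: a1 a2 a3 a4 b25
  row 3: a1 b32 b33 a4 a5
Rows 2 and 3 agree on D; apply D→C and equate their C entries.
Rows 1 and 3 agree on E; apply E→B and equate their B entries.
Rows 1 and 2 agree on BC; apply BC→A and equate their A entries.
Rows 1 and 2 agree on AB; apply AB→E and equate their E entries.
Row 2 is now all distinguished symbols — the join is lossless.

Yes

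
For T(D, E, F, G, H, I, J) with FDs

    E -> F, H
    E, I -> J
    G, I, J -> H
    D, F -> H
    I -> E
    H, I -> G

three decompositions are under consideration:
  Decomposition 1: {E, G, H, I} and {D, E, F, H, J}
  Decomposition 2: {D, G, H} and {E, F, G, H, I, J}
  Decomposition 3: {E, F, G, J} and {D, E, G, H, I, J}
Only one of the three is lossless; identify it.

Decomposition 3

Decomposition 1: common = {E, H}, closure = {E, F, H} → lossy.
Decomposition 2: common = {G, H}, closure = {G, H} → lossy.
Decomposition 3: common = {E, G, J}, closure = {E, F, G, H, J} → lossless.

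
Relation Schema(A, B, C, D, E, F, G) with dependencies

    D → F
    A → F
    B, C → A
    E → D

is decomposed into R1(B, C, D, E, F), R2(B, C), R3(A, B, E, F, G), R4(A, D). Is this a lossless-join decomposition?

Chase test. Columns are A, B, C, D, E, F, G; row i has aⱼ where attribute j ∈ Ri, else bᵢⱼ.
Initial tableau (one row per fragment):
  row 1: b11 a2 a3 a4 a5 a6 b17
  row 2: b21 a2 a3 b24 b25 b26 b27
  row 3: a1 a2 b33 b34 a5 a6 a7
  row 4: a1 b42 b43 a4 b45 b46 b47
Rows 1 and 4 agree on D; apply D→F and equate their F entries.
Rows 1 and 2 agree on B, C; apply B, C→A and equate their A entries.
Rows 1 and 3 agree on E; apply E→D and equate their D entries.
Rows 1 and 2 agree on A; apply A→F and equate their F entries.
No row becomes fully distinguished — the join is lossy.

No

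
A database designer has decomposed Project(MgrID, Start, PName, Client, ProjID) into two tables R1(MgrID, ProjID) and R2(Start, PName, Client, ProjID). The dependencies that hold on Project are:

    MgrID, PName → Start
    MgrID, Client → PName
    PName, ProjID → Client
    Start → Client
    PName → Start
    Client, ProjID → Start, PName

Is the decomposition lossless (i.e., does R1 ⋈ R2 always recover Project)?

No

Common attributes: R1 ∩ R2 = {ProjID}.
No dependency enlarges {ProjID}, so (ProjID)⁺ = {ProjID}.
The closure contains neither all of R1 = {MgrID, ProjID} nor all of R2 = {Start, PName, Client, ProjID}, so the common attributes are not a superkey of either fragment. The join is lossy.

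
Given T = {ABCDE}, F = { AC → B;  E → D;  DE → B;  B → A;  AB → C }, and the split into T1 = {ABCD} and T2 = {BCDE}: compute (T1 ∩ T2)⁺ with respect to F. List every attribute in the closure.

ABCD

T1 ∩ T2 = {BCD}.
B → A applies, adding A
Closure: {ABCD}.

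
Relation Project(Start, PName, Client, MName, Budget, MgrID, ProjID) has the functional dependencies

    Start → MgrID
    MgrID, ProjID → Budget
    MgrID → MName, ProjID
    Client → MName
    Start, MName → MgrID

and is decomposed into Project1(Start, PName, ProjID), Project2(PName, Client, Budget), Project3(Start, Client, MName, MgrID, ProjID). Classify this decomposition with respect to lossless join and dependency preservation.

Lossless test (chase): Rows 1 and 3 agree on Start; apply Start→MgrID and equate their MgrID entries. Rows 1 and 3 agree on MgrID, ProjID; apply MgrID, ProjID→Budget and equate their Budget entries. Rows 1 and 3 agree on MgrID; apply MgrID→MName, ProjID and equate their MName, ProjID entries. Rows 2 and 3 agree on Client; apply Client→MName and equate their MName entries. No row becomes fully distinguished — the join is lossy.
Dependency preservation: the restricted closure of {MgrID, ProjID} across the fragments never reaches {Budget}, so MgrID, ProjID → Budget cannot be enforced without a join — not preserved.

lossy and not dependency-preserving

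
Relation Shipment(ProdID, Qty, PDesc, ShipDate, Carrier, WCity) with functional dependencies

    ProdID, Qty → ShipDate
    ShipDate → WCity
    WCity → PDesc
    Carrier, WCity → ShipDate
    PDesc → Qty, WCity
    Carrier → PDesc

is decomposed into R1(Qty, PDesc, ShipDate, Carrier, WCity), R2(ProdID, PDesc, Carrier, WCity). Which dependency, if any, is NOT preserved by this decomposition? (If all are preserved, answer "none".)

Check ProdID, Qty → ShipDate: no single fragment contains all of {ProdID, Qty, ShipDate}, and the restricted closure of {ProdID, Qty} across the fragments never reaches {ShipDate}.
ShipDate → WCity is preserved.
WCity → PDesc is preserved.
Carrier, WCity → ShipDate is preserved.
PDesc → Qty, WCity is preserved.
Carrier → PDesc is preserved.

ProdID, Qty → ShipDate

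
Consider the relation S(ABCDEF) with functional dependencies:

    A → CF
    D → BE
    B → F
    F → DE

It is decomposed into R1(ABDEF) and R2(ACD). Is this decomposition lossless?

Common attributes: R1 ∩ R2 = {AD}.
Closure of {AD}: A → CF applies, adding CF; D → BE applies, adding BE. So (AD)⁺ = {ABCDEF}.
This closure contains every attribute of R1, so R1 ∩ R2 → R1. The join is lossless.

Yes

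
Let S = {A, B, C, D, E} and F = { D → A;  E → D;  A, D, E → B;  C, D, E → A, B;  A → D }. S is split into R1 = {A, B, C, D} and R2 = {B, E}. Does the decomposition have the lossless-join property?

Common attributes: R1 ∩ R2 = {B}.
No dependency enlarges {B}, so (B)⁺ = {B}.
The closure contains neither all of R1 = {A, B, C, D} nor all of R2 = {B, E}, so the common attributes are not a superkey of either fragment. The join is lossy.

No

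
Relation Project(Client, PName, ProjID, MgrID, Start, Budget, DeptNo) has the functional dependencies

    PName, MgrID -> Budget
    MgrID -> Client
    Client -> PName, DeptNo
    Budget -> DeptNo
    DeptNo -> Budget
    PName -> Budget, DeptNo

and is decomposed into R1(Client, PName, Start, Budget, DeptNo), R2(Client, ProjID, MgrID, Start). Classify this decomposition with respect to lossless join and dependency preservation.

lossless and dependency-preserving

Lossless test: (Client, Start)⁺ = {Client, PName, Start, Budget, DeptNo}, which contains all of one fragment — lossless.
Dependency preservation: PName, MgrID → Budget is not contained in any single fragment, but the restricted closure of its left-hand side across the fragments still reaches the right-hand side; the remaining FDs each lie inside some fragment. All dependencies are preserved.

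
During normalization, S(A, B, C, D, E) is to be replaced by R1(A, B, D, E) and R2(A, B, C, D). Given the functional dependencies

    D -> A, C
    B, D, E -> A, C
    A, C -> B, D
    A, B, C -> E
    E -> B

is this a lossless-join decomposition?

Yes

Common attributes: R1 ∩ R2 = {A, B, D}.
Closure of {A, B, D}: D → A, C applies, adding C; A, B, C → E applies, adding E. So (A, B, D)⁺ = {A, B, C, D, E}.
This closure contains every attribute of R1, so R1 ∩ R2 → R1. The join is lossless.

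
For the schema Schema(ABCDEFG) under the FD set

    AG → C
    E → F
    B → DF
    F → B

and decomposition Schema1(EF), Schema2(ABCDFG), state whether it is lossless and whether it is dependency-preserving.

lossy but dependency-preserving

Lossless test: (F)⁺ = {BDF}, which is a superkey of neither fragment — lossy.
Dependency preservation: every FD's attributes lie within a single fragment, so each can be enforced locally — preserved.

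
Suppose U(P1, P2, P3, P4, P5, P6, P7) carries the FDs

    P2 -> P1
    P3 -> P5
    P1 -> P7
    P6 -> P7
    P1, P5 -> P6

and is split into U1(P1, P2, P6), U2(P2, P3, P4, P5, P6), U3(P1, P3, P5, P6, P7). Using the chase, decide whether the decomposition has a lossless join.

Chase test. Columns are P1, P2, P3, P4, P5, P6, P7; row i has aⱼ where attribute j ∈ Ui, else bᵢⱼ.
Initial tableau (one row per fragment):
  row 1: a1 a2 b13 b14 b15 a6 b17
  row 2: b21 a2 a3 a4 a5 a6 b27
  row 3: a1 b32 a3 b34 a5 a6 a7
Rows 1 and 2 agree on P2; apply P2→P1 and equate their P1 entries.
Rows 1 and 2 agree on P1; apply P1→P7 and equate their P7 entries.
Rows 1 and 3 agree on P1; apply P1→P7 and equate their P7 entries.
Row 2 is now all distinguished symbols — the join is lossless.

Yes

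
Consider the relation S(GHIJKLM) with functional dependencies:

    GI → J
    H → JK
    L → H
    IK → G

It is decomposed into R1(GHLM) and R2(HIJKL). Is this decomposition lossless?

Common attributes: R1 ∩ R2 = {HL}.
Closure of {HL}: H → JK applies, adding JK. So (HL)⁺ = {HJKL}.
The closure contains neither all of R1 = {GHLM} nor all of R2 = {HIJKL}, so the common attributes are not a superkey of either fragment. The join is lossy.

No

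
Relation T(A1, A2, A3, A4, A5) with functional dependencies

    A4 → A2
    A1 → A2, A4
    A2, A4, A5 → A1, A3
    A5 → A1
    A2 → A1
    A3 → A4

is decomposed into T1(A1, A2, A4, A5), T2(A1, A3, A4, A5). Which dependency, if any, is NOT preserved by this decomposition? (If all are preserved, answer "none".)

none

A4 → A2 lies within T1.
A1 → A2, A4 lies within T1.
A2, A4, A5 → A1, A3: restricted closure across fragments reaches A1, A3.
A5 → A1 lies within T1.
A2 → A1 lies within T1.
A3 → A4 lies within T2.
Every dependency is enforceable on the fragments, so the decomposition is dependency-preserving.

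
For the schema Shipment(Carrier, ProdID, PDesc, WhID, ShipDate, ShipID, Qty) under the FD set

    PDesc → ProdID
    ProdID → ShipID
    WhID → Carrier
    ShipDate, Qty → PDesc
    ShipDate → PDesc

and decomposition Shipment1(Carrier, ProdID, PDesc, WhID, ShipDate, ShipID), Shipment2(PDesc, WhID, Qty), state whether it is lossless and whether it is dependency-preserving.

lossy but dependency-preserving

Lossless test: (PDesc, WhID)⁺ = {Carrier, ProdID, PDesc, WhID, ShipID}, which is a superkey of neither fragment — lossy.
Dependency preservation: ShipDate, Qty → PDesc is not contained in any single fragment, but the restricted closure of its left-hand side across the fragments still reaches the right-hand side; the remaining FDs each lie inside some fragment. All dependencies are preserved.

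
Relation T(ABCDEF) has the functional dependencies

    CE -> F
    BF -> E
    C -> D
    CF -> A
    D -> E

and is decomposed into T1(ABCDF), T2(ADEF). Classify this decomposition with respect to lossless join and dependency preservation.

Lossless test: (ADF)⁺ = {ADEF}, which contains all of one fragment — lossless.
Dependency preservation: the restricted closure of {BF} across the fragments never reaches {E}, so BF → E cannot be enforced without a join — not preserved.

lossless but not dependency-preserving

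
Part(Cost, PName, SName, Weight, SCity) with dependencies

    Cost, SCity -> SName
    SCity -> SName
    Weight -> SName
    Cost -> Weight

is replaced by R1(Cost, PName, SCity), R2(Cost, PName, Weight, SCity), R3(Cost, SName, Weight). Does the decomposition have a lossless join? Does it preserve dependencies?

Lossless test (chase): Rows 1 and 2 agree on Cost, SCity; apply Cost, SCity→SName and equate their SName entries. Rows 2 and 3 agree on Weight; apply Weight→SName and equate their SName entries. Rows 1 and 2 agree on Cost; apply Cost→Weight and equate their Weight entries. Row 1 is now all distinguished symbols — the join is lossless.
Dependency preservation: the restricted closure of {SCity} across the fragments never reaches {SName}, so SCity → SName cannot be enforced without a join — not preserved.

lossless but not dependency-preserving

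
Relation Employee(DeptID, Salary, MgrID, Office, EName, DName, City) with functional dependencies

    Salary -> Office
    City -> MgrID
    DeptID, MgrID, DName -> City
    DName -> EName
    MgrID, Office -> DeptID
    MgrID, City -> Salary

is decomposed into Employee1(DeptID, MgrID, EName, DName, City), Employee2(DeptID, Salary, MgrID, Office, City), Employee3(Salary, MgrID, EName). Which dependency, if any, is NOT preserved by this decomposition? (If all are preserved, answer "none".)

none

Salary → Office lies within Employee2.
City → MgrID lies within Employee1.
DeptID, MgrID, DName → City lies within Employee1.
DName → EName lies within Employee1.
MgrID, Office → DeptID lies within Employee2.
MgrID, City → Salary lies within Employee2.
Every dependency is enforceable on the fragments, so the decomposition is dependency-preserving.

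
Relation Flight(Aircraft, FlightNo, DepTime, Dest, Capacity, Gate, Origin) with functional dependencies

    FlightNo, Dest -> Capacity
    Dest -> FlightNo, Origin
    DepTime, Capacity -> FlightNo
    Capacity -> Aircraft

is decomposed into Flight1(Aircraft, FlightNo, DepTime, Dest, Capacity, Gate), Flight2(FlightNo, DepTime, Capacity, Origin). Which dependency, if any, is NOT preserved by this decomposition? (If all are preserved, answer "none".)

Check Dest → FlightNo, Origin: no single fragment contains all of {FlightNo, Dest, Origin}, and the restricted closure of {Dest} across the fragments never reaches {FlightNo, Origin}.
FlightNo, Dest → Capacity is preserved.
DepTime, Capacity → FlightNo is preserved.
Capacity → Aircraft is preserved.

Dest -> FlightNo, Origin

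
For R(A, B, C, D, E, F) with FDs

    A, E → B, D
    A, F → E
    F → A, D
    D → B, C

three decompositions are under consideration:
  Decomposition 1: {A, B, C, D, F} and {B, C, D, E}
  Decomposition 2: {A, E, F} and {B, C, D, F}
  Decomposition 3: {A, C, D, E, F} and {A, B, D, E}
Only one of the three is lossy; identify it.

Decomposition 1: common = {B, C, D}, closure = {B, C, D} → lossy.
Decomposition 2: common = {F}, closure = {A, B, C, D, E, F} → lossless.
Decomposition 3: common = {A, D, E}, closure = {A, B, C, D, E} → lossless.

Decomposition 1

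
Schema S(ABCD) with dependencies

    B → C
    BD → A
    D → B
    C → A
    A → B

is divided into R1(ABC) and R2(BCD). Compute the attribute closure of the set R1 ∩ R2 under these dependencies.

ABC

R1 ∩ R2 = {BC}.
C → A applies, adding A
Closure: {ABC}.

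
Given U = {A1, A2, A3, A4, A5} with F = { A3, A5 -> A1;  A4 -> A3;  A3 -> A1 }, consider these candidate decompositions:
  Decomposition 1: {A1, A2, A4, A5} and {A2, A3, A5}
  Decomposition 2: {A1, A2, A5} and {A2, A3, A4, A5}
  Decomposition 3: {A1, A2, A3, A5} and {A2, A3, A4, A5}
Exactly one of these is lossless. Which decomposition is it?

Decomposition 3

Decomposition 1: common = {A2, A5}, closure = {A2, A5} → lossy.
Decomposition 2: common = {A2, A5}, closure = {A2, A5} → lossy.
Decomposition 3: common = {A2, A3, A5}, closure = {A1, A2, A3, A5} → lossless.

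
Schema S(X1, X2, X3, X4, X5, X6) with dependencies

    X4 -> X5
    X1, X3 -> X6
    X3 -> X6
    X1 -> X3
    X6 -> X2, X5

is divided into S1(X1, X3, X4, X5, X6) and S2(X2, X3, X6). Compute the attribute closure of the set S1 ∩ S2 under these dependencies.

X2, X3, X5, X6

S1 ∩ S2 = {X3, X6}.
X6 → X2, X5 applies, adding X2, X5
Closure: {X2, X3, X5, X6}.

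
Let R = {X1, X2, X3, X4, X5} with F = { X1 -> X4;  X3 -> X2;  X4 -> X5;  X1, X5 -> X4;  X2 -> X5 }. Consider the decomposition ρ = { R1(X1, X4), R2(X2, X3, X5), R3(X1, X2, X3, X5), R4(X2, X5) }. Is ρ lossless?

Yes

Chase test. Columns are X1, X2, X3, X4, X5; row i has aⱼ where attribute j ∈ Ri, else bᵢⱼ.
Initial tableau (one row per fragment):
  row 1: a1 b12 b13 a4 b15
  row 2: b21 a2 a3 b24 a5
  row 3: a1 a2 a3 b34 a5
  row 4: b41 a2 b43 b44 a5
Rows 1 and 3 agree on X1; apply X1→X4 and equate their X4 entries.
Rows 1 and 3 agree on X4; apply X4→X5 and equate their X5 entries.
Row 3 is now all distinguished symbols — the join is lossless.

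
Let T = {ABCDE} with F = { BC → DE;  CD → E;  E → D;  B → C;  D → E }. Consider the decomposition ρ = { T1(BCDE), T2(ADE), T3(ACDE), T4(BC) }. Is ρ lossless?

Chase test. Columns are ABCDE; row i has aⱼ where attribute j ∈ Ti, else bᵢⱼ.
Initial tableau (one row per fragment):
  row 1: b11 a2 a3 a4 a5
  row 2: a1 b22 b23 a4 a5
  row 3: a1 b32 a3 a4 a5
  row 4: b41 a2 a3 b44 b45
Rows 1 and 4 agree on BC; apply BC→DE and equate their DE entries.
No row becomes fully distinguished — the join is lossy.

No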